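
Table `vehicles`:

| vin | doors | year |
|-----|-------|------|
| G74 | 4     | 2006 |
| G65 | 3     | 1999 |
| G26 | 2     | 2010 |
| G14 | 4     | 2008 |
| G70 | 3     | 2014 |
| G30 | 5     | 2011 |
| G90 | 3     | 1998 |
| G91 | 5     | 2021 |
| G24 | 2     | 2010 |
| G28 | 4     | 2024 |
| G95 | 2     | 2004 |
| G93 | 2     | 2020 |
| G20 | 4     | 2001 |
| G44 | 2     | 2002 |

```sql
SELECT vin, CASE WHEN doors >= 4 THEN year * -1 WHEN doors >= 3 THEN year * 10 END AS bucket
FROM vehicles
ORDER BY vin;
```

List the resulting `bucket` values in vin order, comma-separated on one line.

vin=G14: doors >= 4 → -2008
vin=G20: doors >= 4 → -2001
vin=G24: (no match → NULL) → NULL
vin=G26: (no match → NULL) → NULL
vin=G28: doors >= 4 → -2024
vin=G30: doors >= 4 → -2011
vin=G44: (no match → NULL) → NULL
vin=G65: doors >= 3 → 19990
vin=G70: doors >= 3 → 20140
vin=G74: doors >= 4 → -2006
vin=G90: doors >= 3 → 19980
vin=G91: doors >= 4 → -2021
vin=G93: (no match → NULL) → NULL
vin=G95: (no match → NULL) → NULL

-2008, -2001, NULL, NULL, -2024, -2011, NULL, 19990, 20140, -2006, 19980, -2021, NULL, NULL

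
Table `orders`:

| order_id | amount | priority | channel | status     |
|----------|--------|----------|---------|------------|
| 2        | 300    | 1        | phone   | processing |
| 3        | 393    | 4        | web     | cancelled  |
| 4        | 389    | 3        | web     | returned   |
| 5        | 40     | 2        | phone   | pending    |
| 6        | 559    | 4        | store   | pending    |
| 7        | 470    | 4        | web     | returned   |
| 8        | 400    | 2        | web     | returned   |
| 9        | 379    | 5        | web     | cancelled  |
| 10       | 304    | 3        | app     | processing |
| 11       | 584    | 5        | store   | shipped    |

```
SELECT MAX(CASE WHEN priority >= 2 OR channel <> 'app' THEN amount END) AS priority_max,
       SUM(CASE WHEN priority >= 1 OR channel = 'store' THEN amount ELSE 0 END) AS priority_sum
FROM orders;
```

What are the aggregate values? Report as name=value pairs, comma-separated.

[priority_max: priority >= 2 OR channel <> 'app']
order_id=2: ✓ → 300
order_id=3: ✓ → 393
order_id=4: ✓ → 389
order_id=5: ✓ → 40
order_id=6: ✓ → 559
order_id=7: ✓ → 470
order_id=8: ✓ → 400
order_id=9: ✓ → 379
order_id=10: ✓ → 304
order_id=11: ✓ → 584
priority_max = MAX(300, 393, 389, 40, 559, 470, 400, 379, 304, 584) = 584
—
[priority_sum: priority >= 1 OR channel = 'store']
order_id=2: ✓ → 300
order_id=3: ✓ → 393
order_id=4: ✓ → 389
order_id=5: ✓ → 40
order_id=6: ✓ → 559
order_id=7: ✓ → 470
order_id=8: ✓ → 400
order_id=9: ✓ → 379
order_id=10: ✓ → 304
order_id=11: ✓ → 584
priority_sum = 300 + 393 + 389 + 40 + 559 + 470 + 400 + 379 + 304 + 584 = 3818

priority_max=584, priority_sum=3818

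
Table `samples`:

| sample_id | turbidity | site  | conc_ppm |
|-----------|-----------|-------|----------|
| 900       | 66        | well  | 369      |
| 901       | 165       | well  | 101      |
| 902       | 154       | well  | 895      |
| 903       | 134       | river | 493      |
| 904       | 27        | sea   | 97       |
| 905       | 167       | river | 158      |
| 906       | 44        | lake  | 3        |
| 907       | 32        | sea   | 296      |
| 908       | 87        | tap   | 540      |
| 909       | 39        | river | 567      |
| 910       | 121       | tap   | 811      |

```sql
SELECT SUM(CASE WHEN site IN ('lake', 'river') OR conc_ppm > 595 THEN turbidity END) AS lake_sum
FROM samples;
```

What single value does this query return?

659

sample_id=900: ✗
sample_id=901: ✗
sample_id=902: ✓ → 154
sample_id=903: ✓ → 134
sample_id=904: ✗
sample_id=905: ✓ → 167
sample_id=906: ✓ → 44
sample_id=907: ✗
sample_id=908: ✗
sample_id=909: ✓ → 39
sample_id=910: ✓ → 121
lake_sum = 154 + 134 + 167 + 44 + 39 + 121 = 659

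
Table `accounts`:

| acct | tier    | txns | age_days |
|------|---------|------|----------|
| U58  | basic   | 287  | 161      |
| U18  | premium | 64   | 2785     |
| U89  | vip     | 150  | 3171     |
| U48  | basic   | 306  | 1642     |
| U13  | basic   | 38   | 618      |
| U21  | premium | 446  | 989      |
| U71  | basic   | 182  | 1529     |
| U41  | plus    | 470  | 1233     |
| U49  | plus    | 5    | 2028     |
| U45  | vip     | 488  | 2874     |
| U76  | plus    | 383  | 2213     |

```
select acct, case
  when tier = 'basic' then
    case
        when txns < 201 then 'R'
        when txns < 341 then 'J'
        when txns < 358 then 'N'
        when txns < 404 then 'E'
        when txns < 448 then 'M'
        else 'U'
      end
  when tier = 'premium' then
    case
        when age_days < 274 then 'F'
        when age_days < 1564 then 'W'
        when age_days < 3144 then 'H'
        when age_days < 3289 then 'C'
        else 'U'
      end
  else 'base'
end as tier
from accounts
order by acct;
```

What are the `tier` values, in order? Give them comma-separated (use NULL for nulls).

R, H, W, base, base, J, base, J, R, base, base

acct=U13: tier='basic' → inner[txns < 201] → R
acct=U18: tier='premium' → inner[age_days < 3144] → H
acct=U21: tier='premium' → inner[age_days < 1564] → W
acct=U41: tier='plus' → outer ELSE → base
acct=U45: tier='vip' → outer ELSE → base
acct=U48: tier='basic' → inner[txns < 341] → J
acct=U49: tier='plus' → outer ELSE → base
acct=U58: tier='basic' → inner[txns < 341] → J
acct=U71: tier='basic' → inner[txns < 201] → R
acct=U76: tier='plus' → outer ELSE → base
acct=U89: tier='vip' → outer ELSE → base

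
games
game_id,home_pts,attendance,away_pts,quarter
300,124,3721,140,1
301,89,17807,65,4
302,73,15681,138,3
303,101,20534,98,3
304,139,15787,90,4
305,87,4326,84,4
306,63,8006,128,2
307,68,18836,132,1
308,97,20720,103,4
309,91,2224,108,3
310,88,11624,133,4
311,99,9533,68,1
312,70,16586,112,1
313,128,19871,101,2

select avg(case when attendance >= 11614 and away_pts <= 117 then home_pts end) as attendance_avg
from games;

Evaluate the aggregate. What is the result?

104

game_id=300: ✗
game_id=301: ✓ → 89
game_id=302: ✗
game_id=303: ✓ → 101
game_id=304: ✓ → 139
game_id=305: ✗
game_id=306: ✗
game_id=307: ✗
game_id=308: ✓ → 97
game_id=309: ✗
game_id=310: ✗
game_id=311: ✗
game_id=312: ✓ → 70
game_id=313: ✓ → 128
attendance_avg = (89 + 101 + 139 + 97 + 70 + 128) / 6 = 104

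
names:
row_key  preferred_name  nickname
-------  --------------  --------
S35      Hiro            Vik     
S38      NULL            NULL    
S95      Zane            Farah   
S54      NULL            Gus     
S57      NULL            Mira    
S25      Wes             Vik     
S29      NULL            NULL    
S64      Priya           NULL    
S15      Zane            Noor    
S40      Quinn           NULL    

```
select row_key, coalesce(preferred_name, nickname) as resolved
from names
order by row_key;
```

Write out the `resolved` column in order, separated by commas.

row_key=S15: preferred_name=Zane → Zane
row_key=S25: preferred_name=Wes → Wes
row_key=S29: preferred_name=NULL, nickname=NULL (all NULL) → NULL
row_key=S35: preferred_name=Hiro → Hiro
row_key=S38: preferred_name=NULL, nickname=NULL (all NULL) → NULL
row_key=S40: preferred_name=Quinn → Quinn
row_key=S54: preferred_name=NULL, nickname=Gus → Gus
row_key=S57: preferred_name=NULL, nickname=Mira → Mira
row_key=S64: preferred_name=Priya → Priya
row_key=S95: preferred_name=Zane → Zane

Zane, Wes, NULL, Hiro, NULL, Quinn, Gus, Mira, Priya, Zane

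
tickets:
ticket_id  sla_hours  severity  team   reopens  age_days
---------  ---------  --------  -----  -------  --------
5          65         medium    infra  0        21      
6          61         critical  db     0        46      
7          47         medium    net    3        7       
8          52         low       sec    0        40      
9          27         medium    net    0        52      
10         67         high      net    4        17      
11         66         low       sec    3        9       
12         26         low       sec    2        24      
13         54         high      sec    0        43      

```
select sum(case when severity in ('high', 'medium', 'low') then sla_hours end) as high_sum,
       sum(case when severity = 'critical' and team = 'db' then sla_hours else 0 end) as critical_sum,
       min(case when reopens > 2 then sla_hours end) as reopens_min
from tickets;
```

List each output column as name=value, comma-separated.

high_sum=404, critical_sum=61, reopens_min=47

[high_sum: severity in ('high', 'medium', 'low')]
ticket_id=5: ✓ → 65
ticket_id=6: ✗
ticket_id=7: ✓ → 47
ticket_id=8: ✓ → 52
ticket_id=9: ✓ → 27
ticket_id=10: ✓ → 67
ticket_id=11: ✓ → 66
ticket_id=12: ✓ → 26
ticket_id=13: ✓ → 54
high_sum = 65 + 47 + 52 + 27 + 67 + 66 + 26 + 54 = 404
—
[critical_sum: severity = 'critical' and team = 'db']
ticket_id=5: ✗
ticket_id=6: ✓ → 61
ticket_id=7: ✗
ticket_id=8: ✗
ticket_id=9: ✗
ticket_id=10: ✗
ticket_id=11: ✗
ticket_id=12: ✗
ticket_id=13: ✗
critical_sum = 61
—
[reopens_min: reopens > 2]
ticket_id=5: ✗
ticket_id=6: ✗
ticket_id=7: ✓ → 47
ticket_id=8: ✗
ticket_id=9: ✗
ticket_id=10: ✓ → 67
ticket_id=11: ✓ → 66
ticket_id=12: ✗
ticket_id=13: ✗
reopens_min = MIN(47, 67, 66) = 47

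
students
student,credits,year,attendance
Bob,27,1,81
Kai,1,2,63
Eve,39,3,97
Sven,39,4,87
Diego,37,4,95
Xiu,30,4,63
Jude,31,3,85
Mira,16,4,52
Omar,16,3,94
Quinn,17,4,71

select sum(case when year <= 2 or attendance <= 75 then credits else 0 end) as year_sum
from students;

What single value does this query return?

91

student=Bob: ✓ → 27
student=Kai: ✓ → 1
student=Eve: ✗
student=Sven: ✗
student=Diego: ✗
student=Xiu: ✓ → 30
student=Jude: ✗
student=Mira: ✓ → 16
student=Omar: ✗
student=Quinn: ✓ → 17
year_sum = 27 + 1 + 30 + 16 + 17 = 91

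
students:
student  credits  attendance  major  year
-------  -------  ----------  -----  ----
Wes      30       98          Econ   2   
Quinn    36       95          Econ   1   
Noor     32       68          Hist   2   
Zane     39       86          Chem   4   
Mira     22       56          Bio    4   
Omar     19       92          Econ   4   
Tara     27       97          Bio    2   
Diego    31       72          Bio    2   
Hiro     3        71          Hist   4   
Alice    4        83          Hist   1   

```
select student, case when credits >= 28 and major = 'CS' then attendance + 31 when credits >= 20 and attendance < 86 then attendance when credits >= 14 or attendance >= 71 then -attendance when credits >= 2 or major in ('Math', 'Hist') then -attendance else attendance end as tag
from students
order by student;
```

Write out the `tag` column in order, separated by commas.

student=Alice: credits >= 14 or attendance >= 71 → -83
student=Diego: credits >= 20 and attendance < 86 → 72
student=Hiro: credits >= 14 or attendance >= 71 → -71
student=Mira: credits >= 20 and attendance < 86 → 56
student=Noor: credits >= 20 and attendance < 86 → 68
student=Omar: credits >= 14 or attendance >= 71 → -92
student=Quinn: credits >= 14 or attendance >= 71 → -95
student=Tara: credits >= 14 or attendance >= 71 → -97
student=Wes: credits >= 14 or attendance >= 71 → -98
student=Zane: credits >= 14 or attendance >= 71 → -86

-83, 72, -71, 56, 68, -92, -95, -97, -98, -86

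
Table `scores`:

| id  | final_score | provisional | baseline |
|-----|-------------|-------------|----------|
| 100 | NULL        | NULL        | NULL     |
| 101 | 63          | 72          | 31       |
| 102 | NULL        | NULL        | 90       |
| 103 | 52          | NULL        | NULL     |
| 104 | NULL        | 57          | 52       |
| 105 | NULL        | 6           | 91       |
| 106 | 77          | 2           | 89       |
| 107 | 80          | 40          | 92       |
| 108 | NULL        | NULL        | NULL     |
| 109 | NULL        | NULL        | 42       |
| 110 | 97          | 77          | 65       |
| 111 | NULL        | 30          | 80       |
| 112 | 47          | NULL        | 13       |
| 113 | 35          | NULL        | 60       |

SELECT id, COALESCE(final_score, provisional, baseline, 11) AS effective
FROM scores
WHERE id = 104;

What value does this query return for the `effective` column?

id = 104: final_score=NULL, provisional=57, baseline=52.
final_score=NULL, provisional=57 → 57

57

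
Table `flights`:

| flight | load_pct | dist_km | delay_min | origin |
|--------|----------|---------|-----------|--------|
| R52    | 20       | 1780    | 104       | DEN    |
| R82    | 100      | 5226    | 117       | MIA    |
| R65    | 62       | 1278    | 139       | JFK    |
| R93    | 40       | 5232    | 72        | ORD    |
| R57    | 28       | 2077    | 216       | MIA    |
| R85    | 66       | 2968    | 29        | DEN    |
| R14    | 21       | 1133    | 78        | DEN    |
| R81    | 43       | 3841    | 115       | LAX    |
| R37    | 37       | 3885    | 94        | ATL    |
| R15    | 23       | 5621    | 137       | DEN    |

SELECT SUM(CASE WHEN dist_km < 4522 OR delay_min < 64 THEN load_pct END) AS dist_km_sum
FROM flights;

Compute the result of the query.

277

flight=R52: ✓ → 20
flight=R82: ✗
flight=R65: ✓ → 62
flight=R93: ✗
flight=R57: ✓ → 28
flight=R85: ✓ → 66
flight=R14: ✓ → 21
flight=R81: ✓ → 43
flight=R37: ✓ → 37
flight=R15: ✗
dist_km_sum = 20 + 62 + 28 + 66 + 21 + 43 + 37 = 277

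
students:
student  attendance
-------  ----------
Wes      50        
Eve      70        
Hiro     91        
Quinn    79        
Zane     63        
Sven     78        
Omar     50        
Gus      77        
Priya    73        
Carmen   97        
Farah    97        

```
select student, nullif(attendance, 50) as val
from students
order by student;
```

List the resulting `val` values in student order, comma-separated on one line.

97, 70, 97, 77, 91, NULL, 73, 79, 78, NULL, 63

student=Carmen: attendance=97 vs 50: differ → 97
student=Eve: attendance=70 vs 50: differ → 70
student=Farah: attendance=97 vs 50: differ → 97
student=Gus: attendance=77 vs 50: differ → 77
student=Hiro: attendance=91 vs 50: differ → 91
student=Omar: attendance=50 vs 50: equal → NULL
student=Priya: attendance=73 vs 50: differ → 73
student=Quinn: attendance=79 vs 50: differ → 79
student=Sven: attendance=78 vs 50: differ → 78
student=Wes: attendance=50 vs 50: equal → NULL
student=Zane: attendance=63 vs 50: differ → 63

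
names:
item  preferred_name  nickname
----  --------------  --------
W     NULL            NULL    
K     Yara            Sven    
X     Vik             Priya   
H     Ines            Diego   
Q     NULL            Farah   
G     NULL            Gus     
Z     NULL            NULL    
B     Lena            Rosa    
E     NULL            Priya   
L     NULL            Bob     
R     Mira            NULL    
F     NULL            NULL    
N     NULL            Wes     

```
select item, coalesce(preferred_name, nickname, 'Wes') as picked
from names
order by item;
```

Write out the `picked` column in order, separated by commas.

Lena, Priya, Wes, Gus, Ines, Yara, Bob, Wes, Farah, Mira, Wes, Vik, Wes

item=B: preferred_name=Lena → Lena
item=E: preferred_name=NULL, nickname=Priya → Priya
item=F: preferred_name=NULL, nickname=NULL, → literal Wes → Wes
item=G: preferred_name=NULL, nickname=Gus → Gus
item=H: preferred_name=Ines → Ines
item=K: preferred_name=Yara → Yara
item=L: preferred_name=NULL, nickname=Bob → Bob
item=N: preferred_name=NULL, nickname=Wes → Wes
item=Q: preferred_name=NULL, nickname=Farah → Farah
item=R: preferred_name=Mira → Mira
item=W: preferred_name=NULL, nickname=NULL, → literal Wes → Wes
item=X: preferred_name=Vik → Vik
item=Z: preferred_name=NULL, nickname=NULL, → literal Wes → Wes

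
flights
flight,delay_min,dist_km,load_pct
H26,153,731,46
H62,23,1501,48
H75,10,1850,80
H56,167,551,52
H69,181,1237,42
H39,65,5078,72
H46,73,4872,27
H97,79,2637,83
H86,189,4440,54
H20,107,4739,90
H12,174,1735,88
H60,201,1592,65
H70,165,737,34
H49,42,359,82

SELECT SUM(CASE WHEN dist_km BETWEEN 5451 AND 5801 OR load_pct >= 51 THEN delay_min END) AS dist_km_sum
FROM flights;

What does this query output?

flight=H26: ✗
flight=H62: ✗
flight=H75: ✓ → 10
flight=H56: ✓ → 167
flight=H69: ✗
flight=H39: ✓ → 65
flight=H46: ✗
flight=H97: ✓ → 79
flight=H86: ✓ → 189
flight=H20: ✓ → 107
flight=H12: ✓ → 174
flight=H60: ✓ → 201
flight=H70: ✗
flight=H49: ✓ → 42
dist_km_sum = 10 + 167 + 65 + 79 + 189 + 107 + 174 + 201 + 42 = 1034

1034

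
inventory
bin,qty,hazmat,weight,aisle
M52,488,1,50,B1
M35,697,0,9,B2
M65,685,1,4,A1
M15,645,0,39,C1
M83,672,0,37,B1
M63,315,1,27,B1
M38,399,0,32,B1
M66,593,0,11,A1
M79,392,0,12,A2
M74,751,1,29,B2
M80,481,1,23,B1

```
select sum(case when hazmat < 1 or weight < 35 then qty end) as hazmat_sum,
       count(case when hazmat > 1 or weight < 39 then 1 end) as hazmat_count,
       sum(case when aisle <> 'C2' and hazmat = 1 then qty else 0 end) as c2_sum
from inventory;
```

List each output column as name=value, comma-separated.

hazmat_sum=5630, hazmat_count=9, c2_sum=2720

[hazmat_sum: hazmat < 1 or weight < 35]
bin=M52: ✗
bin=M35: ✓ → 697
bin=M65: ✓ → 685
bin=M15: ✓ → 645
bin=M83: ✓ → 672
bin=M63: ✓ → 315
bin=M38: ✓ → 399
bin=M66: ✓ → 593
bin=M79: ✓ → 392
bin=M74: ✓ → 751
bin=M80: ✓ → 481
hazmat_sum = 697 + 685 + 645 + 672 + 315 + 399 + 593 + 392 + 751 + 481 = 5630
—
[hazmat_count: hazmat > 1 or weight < 39]
bin=M52: ✗
bin=M35: ✓ → 1
bin=M65: ✓ → 1
bin=M15: ✗
bin=M83: ✓ → 1
bin=M63: ✓ → 1
bin=M38: ✓ → 1
bin=M66: ✓ → 1
bin=M79: ✓ → 1
bin=M74: ✓ → 1
bin=M80: ✓ → 1
hazmat_count = COUNT(1, 1, 1, 1, 1, 1, 1, 1, 1) = 9
—
[c2_sum: aisle <> 'C2' and hazmat = 1]
bin=M52: ✓ → 488
bin=M35: ✗
bin=M65: ✓ → 685
bin=M15: ✗
bin=M83: ✗
bin=M63: ✓ → 315
bin=M38: ✗
bin=M66: ✗
bin=M79: ✗
bin=M74: ✓ → 751
bin=M80: ✓ → 481
c2_sum = 488 + 685 + 315 + 751 + 481 = 2720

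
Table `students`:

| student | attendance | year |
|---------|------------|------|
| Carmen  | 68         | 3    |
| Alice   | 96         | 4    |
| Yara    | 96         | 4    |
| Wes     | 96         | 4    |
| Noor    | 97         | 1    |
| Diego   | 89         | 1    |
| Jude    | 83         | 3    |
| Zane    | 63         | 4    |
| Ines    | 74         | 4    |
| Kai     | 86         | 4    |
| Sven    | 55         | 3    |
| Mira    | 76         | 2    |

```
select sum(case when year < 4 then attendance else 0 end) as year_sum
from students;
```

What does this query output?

student=Carmen: ✓ → 68
student=Alice: ✗
student=Yara: ✗
student=Wes: ✗
student=Noor: ✓ → 97
student=Diego: ✓ → 89
student=Jude: ✓ → 83
student=Zane: ✗
student=Ines: ✗
student=Kai: ✗
student=Sven: ✓ → 55
student=Mira: ✓ → 76
year_sum = 68 + 97 + 89 + 83 + 55 + 76 = 468

468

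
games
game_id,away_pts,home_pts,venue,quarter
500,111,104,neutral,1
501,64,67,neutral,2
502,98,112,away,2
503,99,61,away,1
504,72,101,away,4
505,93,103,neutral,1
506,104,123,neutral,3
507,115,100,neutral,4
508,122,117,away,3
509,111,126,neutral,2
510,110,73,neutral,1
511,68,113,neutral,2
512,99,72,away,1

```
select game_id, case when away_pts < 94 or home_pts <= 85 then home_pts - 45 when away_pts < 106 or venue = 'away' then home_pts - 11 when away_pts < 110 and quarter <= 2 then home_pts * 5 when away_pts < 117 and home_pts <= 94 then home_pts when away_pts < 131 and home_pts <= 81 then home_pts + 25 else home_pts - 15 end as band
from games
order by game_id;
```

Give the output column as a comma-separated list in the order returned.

game_id=500: ELSE → 89
game_id=501: away_pts < 94 or home_pts <= 85 → 22
game_id=502: away_pts < 106 or venue = 'away' → 101
game_id=503: away_pts < 94 or home_pts <= 85 → 16
game_id=504: away_pts < 94 or home_pts <= 85 → 56
game_id=505: away_pts < 94 or home_pts <= 85 → 58
game_id=506: away_pts < 106 or venue = 'away' → 112
game_id=507: ELSE → 85
game_id=508: away_pts < 106 or venue = 'away' → 106
game_id=509: ELSE → 111
game_id=510: away_pts < 94 or home_pts <= 85 → 28
game_id=511: away_pts < 94 or home_pts <= 85 → 68
game_id=512: away_pts < 94 or home_pts <= 85 → 27

89, 22, 101, 16, 56, 58, 112, 85, 106, 111, 28, 68, 27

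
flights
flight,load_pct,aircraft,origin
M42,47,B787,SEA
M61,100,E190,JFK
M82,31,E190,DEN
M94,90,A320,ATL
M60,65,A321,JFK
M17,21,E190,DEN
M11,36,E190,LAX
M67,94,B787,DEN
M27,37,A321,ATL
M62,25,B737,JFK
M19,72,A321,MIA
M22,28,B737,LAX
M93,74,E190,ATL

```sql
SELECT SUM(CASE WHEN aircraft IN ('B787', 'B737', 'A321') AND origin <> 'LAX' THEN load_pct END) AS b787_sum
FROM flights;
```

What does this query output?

flight=M42: ✓ → 47
flight=M61: ✗
flight=M82: ✗
flight=M94: ✗
flight=M60: ✓ → 65
flight=M17: ✗
flight=M11: ✗
flight=M67: ✓ → 94
flight=M27: ✓ → 37
flight=M62: ✓ → 25
flight=M19: ✓ → 72
flight=M22: ✗
flight=M93: ✗
b787_sum = 47 + 65 + 94 + 37 + 25 + 72 = 340

340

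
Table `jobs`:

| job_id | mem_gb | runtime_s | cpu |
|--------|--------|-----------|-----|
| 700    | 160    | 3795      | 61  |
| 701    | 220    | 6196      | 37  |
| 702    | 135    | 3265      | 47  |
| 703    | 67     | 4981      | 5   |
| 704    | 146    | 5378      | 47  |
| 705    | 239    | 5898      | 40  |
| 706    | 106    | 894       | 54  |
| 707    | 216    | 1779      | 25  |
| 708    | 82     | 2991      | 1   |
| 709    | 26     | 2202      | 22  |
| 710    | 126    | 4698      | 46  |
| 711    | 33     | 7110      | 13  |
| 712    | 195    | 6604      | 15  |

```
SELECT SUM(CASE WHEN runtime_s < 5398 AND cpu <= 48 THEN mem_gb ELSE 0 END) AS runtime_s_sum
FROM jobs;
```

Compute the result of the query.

798

job_id=700: ✗
job_id=701: ✗
job_id=702: ✓ → 135
job_id=703: ✓ → 67
job_id=704: ✓ → 146
job_id=705: ✗
job_id=706: ✗
job_id=707: ✓ → 216
job_id=708: ✓ → 82
job_id=709: ✓ → 26
job_id=710: ✓ → 126
job_id=711: ✗
job_id=712: ✗
runtime_s_sum = 135 + 67 + 146 + 216 + 82 + 26 + 126 = 798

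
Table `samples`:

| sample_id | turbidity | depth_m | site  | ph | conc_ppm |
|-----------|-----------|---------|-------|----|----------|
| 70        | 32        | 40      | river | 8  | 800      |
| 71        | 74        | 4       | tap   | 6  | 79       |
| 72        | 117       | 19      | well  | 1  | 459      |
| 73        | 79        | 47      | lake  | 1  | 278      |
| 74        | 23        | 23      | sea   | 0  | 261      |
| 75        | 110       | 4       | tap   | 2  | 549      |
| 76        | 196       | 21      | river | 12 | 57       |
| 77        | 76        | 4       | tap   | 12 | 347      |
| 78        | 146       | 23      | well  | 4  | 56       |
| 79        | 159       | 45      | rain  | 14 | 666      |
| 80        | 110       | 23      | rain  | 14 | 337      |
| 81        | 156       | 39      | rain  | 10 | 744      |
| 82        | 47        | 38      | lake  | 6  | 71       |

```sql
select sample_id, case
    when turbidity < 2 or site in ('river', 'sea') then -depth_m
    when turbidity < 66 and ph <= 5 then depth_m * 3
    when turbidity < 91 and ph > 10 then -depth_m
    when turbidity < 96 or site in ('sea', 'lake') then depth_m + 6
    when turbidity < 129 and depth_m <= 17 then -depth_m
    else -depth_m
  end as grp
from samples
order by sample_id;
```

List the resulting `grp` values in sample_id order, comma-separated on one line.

-40, 10, -19, 53, -23, -4, -21, -4, -23, -45, -23, -39, 44

sample_id=70: turbidity < 2 or site in ('river', 'sea') → -40
sample_id=71: turbidity < 96 or site in ('sea', 'lake') → 10
sample_id=72: ELSE → -19
sample_id=73: turbidity < 96 or site in ('sea', 'lake') → 53
sample_id=74: turbidity < 2 or site in ('river', 'sea') → -23
sample_id=75: turbidity < 129 and depth_m <= 17 → -4
sample_id=76: turbidity < 2 or site in ('river', 'sea') → -21
sample_id=77: turbidity < 91 and ph > 10 → -4
sample_id=78: ELSE → -23
sample_id=79: ELSE → -45
sample_id=80: ELSE → -23
sample_id=81: ELSE → -39
sample_id=82: turbidity < 96 or site in ('sea', 'lake') → 44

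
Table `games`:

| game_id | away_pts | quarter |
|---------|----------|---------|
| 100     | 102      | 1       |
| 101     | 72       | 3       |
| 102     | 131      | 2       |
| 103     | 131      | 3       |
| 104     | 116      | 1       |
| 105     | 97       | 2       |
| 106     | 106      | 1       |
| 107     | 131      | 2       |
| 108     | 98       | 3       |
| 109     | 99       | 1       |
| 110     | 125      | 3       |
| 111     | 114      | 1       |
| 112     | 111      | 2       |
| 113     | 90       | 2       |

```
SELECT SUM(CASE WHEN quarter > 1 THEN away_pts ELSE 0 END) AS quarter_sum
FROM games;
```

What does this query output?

986

game_id=100: ✗
game_id=101: ✓ → 72
game_id=102: ✓ → 131
game_id=103: ✓ → 131
game_id=104: ✗
game_id=105: ✓ → 97
game_id=106: ✗
game_id=107: ✓ → 131
game_id=108: ✓ → 98
game_id=109: ✗
game_id=110: ✓ → 125
game_id=111: ✗
game_id=112: ✓ → 111
game_id=113: ✓ → 90
quarter_sum = 72 + 131 + 131 + 97 + 131 + 98 + 125 + 111 + 90 = 986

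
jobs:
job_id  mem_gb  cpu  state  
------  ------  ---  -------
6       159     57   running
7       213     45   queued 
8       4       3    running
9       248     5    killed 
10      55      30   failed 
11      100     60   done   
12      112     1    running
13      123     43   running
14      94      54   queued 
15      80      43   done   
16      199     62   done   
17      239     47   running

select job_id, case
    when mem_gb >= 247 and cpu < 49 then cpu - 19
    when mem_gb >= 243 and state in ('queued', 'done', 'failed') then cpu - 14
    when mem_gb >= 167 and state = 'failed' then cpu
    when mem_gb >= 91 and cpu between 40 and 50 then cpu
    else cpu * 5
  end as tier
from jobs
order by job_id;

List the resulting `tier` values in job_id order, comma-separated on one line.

285, 45, 15, -14, 150, 300, 5, 43, 270, 215, 310, 47

job_id=6: ELSE → 285
job_id=7: mem_gb >= 91 and cpu between 40 and 50 → 45
job_id=8: ELSE → 15
job_id=9: mem_gb >= 247 and cpu < 49 → -14
job_id=10: ELSE → 150
job_id=11: ELSE → 300
job_id=12: ELSE → 5
job_id=13: mem_gb >= 91 and cpu between 40 and 50 → 43
job_id=14: ELSE → 270
job_id=15: ELSE → 215
job_id=16: ELSE → 310
job_id=17: mem_gb >= 91 and cpu between 40 and 50 → 47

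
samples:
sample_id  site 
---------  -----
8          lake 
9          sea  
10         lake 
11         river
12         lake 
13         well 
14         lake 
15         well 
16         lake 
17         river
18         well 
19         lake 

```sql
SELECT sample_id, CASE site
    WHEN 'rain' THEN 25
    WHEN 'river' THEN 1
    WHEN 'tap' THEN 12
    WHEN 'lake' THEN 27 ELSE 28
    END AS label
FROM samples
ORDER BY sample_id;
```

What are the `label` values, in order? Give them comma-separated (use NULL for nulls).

27, 28, 27, 1, 27, 28, 27, 28, 27, 1, 28, 27

sample_id=8: site='lake' → 27
sample_id=9: ELSE → 28
sample_id=10: site='lake' → 27
sample_id=11: site='river' → 1
sample_id=12: site='lake' → 27
sample_id=13: ELSE → 28
sample_id=14: site='lake' → 27
sample_id=15: ELSE → 28
sample_id=16: site='lake' → 27
sample_id=17: site='river' → 1
sample_id=18: ELSE → 28
sample_id=19: site='lake' → 27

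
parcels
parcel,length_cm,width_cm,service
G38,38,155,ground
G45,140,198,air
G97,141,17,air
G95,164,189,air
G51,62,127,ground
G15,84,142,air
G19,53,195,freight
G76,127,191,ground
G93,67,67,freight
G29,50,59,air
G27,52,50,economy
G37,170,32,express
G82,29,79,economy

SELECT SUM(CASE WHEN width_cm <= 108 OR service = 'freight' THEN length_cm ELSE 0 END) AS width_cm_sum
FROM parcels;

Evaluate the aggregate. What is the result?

562

parcel=G38: ✗
parcel=G45: ✗
parcel=G97: ✓ → 141
parcel=G95: ✗
parcel=G51: ✗
parcel=G15: ✗
parcel=G19: ✓ → 53
parcel=G76: ✗
parcel=G93: ✓ → 67
parcel=G29: ✓ → 50
parcel=G27: ✓ → 52
parcel=G37: ✓ → 170
parcel=G82: ✓ → 29
width_cm_sum = 141 + 53 + 67 + 50 + 52 + 170 + 29 = 562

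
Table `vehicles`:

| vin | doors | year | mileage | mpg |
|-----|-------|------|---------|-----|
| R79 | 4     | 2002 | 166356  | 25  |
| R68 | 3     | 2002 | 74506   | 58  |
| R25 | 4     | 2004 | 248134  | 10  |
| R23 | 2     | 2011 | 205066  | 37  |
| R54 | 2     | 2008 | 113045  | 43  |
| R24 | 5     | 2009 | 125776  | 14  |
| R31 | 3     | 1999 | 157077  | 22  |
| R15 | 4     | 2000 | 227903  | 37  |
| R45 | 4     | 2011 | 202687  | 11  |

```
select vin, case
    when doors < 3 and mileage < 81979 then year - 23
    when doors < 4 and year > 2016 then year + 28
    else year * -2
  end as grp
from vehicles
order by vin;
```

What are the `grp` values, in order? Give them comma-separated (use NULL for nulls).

-4000, -4022, -4018, -4008, -3998, -4022, -4016, -4004, -4004

vin=R15: ELSE → -4000
vin=R23: ELSE → -4022
vin=R24: ELSE → -4018
vin=R25: ELSE → -4008
vin=R31: ELSE → -3998
vin=R45: ELSE → -4022
vin=R54: ELSE → -4016
vin=R68: ELSE → -4004
vin=R79: ELSE → -4004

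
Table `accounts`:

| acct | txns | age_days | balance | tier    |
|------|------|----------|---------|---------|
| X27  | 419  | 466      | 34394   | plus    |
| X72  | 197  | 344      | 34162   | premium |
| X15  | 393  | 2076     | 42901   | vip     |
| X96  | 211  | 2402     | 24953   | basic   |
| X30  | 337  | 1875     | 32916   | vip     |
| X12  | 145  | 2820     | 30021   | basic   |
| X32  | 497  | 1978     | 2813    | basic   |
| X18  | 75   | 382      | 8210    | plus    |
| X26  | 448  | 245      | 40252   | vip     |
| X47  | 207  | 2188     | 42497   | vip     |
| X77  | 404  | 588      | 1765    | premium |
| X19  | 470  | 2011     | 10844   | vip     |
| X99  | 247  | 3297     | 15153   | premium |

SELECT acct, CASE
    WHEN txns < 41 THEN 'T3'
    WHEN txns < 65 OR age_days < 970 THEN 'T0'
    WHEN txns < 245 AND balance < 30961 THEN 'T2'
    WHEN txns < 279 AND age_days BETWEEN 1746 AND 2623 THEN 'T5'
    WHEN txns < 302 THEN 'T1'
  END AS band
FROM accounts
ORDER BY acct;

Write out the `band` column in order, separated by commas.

acct=X12: txns < 245 AND balance < 30961 → T2
acct=X15: (no match → NULL) → NULL
acct=X18: txns < 65 OR age_days < 970 → T0
acct=X19: (no match → NULL) → NULL
acct=X26: txns < 65 OR age_days < 970 → T0
acct=X27: txns < 65 OR age_days < 970 → T0
acct=X30: (no match → NULL) → NULL
acct=X32: (no match → NULL) → NULL
acct=X47: txns < 279 AND age_days BETWEEN 1746 AND 2623 → T5
acct=X72: txns < 65 OR age_days < 970 → T0
acct=X77: txns < 65 OR age_days < 970 → T0
acct=X96: txns < 245 AND balance < 30961 → T2
acct=X99: txns < 302 → T1

T2, NULL, T0, NULL, T0, T0, NULL, NULL, T5, T0, T0, T2, T1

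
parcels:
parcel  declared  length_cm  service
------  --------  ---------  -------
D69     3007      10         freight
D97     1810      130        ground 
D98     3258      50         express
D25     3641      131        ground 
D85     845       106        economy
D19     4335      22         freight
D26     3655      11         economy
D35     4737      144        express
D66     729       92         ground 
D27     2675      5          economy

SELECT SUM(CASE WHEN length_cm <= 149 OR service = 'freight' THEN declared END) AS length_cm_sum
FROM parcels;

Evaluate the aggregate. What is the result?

parcel=D69: ✓ → 3007
parcel=D97: ✓ → 1810
parcel=D98: ✓ → 3258
parcel=D25: ✓ → 3641
parcel=D85: ✓ → 845
parcel=D19: ✓ → 4335
parcel=D26: ✓ → 3655
parcel=D35: ✓ → 4737
parcel=D66: ✓ → 729
parcel=D27: ✓ → 2675
length_cm_sum = 3007 + 1810 + 3258 + 3641 + 845 + 4335 + 3655 + 4737 + 729 + 2675 = 28692

28692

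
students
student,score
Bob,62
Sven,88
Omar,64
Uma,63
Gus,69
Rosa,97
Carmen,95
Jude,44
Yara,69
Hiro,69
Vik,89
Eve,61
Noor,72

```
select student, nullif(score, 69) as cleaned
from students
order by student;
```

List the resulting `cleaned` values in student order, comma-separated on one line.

62, 95, 61, NULL, NULL, 44, 72, 64, 97, 88, 63, 89, NULL

student=Bob: score=62 vs 69: differ → 62
student=Carmen: score=95 vs 69: differ → 95
student=Eve: score=61 vs 69: differ → 61
student=Gus: score=69 vs 69: equal → NULL
student=Hiro: score=69 vs 69: equal → NULL
student=Jude: score=44 vs 69: differ → 44
student=Noor: score=72 vs 69: differ → 72
student=Omar: score=64 vs 69: differ → 64
student=Rosa: score=97 vs 69: differ → 97
student=Sven: score=88 vs 69: differ → 88
student=Uma: score=63 vs 69: differ → 63
student=Vik: score=89 vs 69: differ → 89
student=Yara: score=69 vs 69: equal → NULL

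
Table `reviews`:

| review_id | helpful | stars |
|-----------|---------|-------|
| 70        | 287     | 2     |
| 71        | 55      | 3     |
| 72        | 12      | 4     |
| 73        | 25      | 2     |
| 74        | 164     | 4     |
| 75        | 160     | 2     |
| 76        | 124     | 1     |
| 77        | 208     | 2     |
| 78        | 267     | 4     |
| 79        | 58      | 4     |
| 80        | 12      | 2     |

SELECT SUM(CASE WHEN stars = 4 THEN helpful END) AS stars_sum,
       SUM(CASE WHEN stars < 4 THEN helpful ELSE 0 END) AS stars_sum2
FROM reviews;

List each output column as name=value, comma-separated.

[stars_sum: stars = 4]
review_id=70: ✗
review_id=71: ✗
review_id=72: ✓ → 12
review_id=73: ✗
review_id=74: ✓ → 164
review_id=75: ✗
review_id=76: ✗
review_id=77: ✗
review_id=78: ✓ → 267
review_id=79: ✓ → 58
review_id=80: ✗
stars_sum = 12 + 164 + 267 + 58 = 501
—
[stars_sum2: stars < 4]
review_id=70: ✓ → 287
review_id=71: ✓ → 55
review_id=72: ✗
review_id=73: ✓ → 25
review_id=74: ✗
review_id=75: ✓ → 160
review_id=76: ✓ → 124
review_id=77: ✓ → 208
review_id=78: ✗
review_id=79: ✗
review_id=80: ✓ → 12
stars_sum2 = 287 + 55 + 25 + 160 + 124 + 208 + 12 = 871

stars_sum=501, stars_sum2=871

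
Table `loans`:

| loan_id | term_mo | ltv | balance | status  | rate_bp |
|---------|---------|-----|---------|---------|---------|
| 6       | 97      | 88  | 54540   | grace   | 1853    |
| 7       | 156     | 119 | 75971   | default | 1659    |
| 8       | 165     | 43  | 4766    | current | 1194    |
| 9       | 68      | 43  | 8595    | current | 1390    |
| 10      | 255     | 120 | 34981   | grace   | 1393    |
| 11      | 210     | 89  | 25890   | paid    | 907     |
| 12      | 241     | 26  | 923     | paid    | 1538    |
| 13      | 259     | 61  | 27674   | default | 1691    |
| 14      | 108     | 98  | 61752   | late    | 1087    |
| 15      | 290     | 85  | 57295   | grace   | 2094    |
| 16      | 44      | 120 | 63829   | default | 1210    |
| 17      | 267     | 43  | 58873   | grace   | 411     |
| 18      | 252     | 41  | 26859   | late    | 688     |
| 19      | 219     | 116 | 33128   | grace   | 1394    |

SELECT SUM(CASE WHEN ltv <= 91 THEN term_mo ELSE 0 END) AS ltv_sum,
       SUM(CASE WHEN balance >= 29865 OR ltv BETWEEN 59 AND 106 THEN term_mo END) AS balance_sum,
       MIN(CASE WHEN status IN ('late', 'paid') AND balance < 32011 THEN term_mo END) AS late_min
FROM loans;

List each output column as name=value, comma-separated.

[ltv_sum: ltv <= 91]
loan_id=6: ✓ → 97
loan_id=7: ✗
loan_id=8: ✓ → 165
loan_id=9: ✓ → 68
loan_id=10: ✗
loan_id=11: ✓ → 210
loan_id=12: ✓ → 241
loan_id=13: ✓ → 259
loan_id=14: ✗
loan_id=15: ✓ → 290
loan_id=16: ✗
loan_id=17: ✓ → 267
loan_id=18: ✓ → 252
loan_id=19: ✗
ltv_sum = 97 + 165 + 68 + 210 + 241 + 259 + 290 + 267 + 252 = 1849
—
[balance_sum: balance >= 29865 OR ltv BETWEEN 59 AND 106]
loan_id=6: ✓ → 97
loan_id=7: ✓ → 156
loan_id=8: ✗
loan_id=9: ✗
loan_id=10: ✓ → 255
loan_id=11: ✓ → 210
loan_id=12: ✗
loan_id=13: ✓ → 259
loan_id=14: ✓ → 108
loan_id=15: ✓ → 290
loan_id=16: ✓ → 44
loan_id=17: ✓ → 267
loan_id=18: ✗
loan_id=19: ✓ → 219
balance_sum = 97 + 156 + 255 + 210 + 259 + 108 + 290 + 44 + 267 + 219 = 1905
—
[late_min: status IN ('late', 'paid') AND balance < 32011]
loan_id=6: ✗
loan_id=7: ✗
loan_id=8: ✗
loan_id=9: ✗
loan_id=10: ✗
loan_id=11: ✓ → 210
loan_id=12: ✓ → 241
loan_id=13: ✗
loan_id=14: ✗
loan_id=15: ✗
loan_id=16: ✗
loan_id=17: ✗
loan_id=18: ✓ → 252
loan_id=19: ✗
late_min = MIN(210, 241, 252) = 210

ltv_sum=1849, balance_sum=1905, late_min=210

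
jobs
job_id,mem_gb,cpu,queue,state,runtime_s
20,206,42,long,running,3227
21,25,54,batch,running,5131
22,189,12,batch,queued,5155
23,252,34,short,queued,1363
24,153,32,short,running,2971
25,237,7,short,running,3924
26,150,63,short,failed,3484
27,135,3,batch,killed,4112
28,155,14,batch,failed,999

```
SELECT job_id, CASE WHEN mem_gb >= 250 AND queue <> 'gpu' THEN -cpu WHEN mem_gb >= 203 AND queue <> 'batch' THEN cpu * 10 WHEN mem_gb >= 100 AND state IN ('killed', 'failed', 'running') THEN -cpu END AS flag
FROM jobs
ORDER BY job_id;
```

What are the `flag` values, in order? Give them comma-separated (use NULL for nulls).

420, NULL, NULL, -34, -32, 70, -63, -3, -14

job_id=20: mem_gb >= 203 AND queue <> 'batch' → 420
job_id=21: (no match → NULL) → NULL
job_id=22: (no match → NULL) → NULL
job_id=23: mem_gb >= 250 AND queue <> 'gpu' → -34
job_id=24: mem_gb >= 100 AND state IN ('killed', 'failed', 'running') → -32
job_id=25: mem_gb >= 203 AND queue <> 'batch' → 70
job_id=26: mem_gb >= 100 AND state IN ('killed', 'failed', 'running') → -63
job_id=27: mem_gb >= 100 AND state IN ('killed', 'failed', 'running') → -3
job_id=28: mem_gb >= 100 AND state IN ('killed', 'failed', 'running') → -14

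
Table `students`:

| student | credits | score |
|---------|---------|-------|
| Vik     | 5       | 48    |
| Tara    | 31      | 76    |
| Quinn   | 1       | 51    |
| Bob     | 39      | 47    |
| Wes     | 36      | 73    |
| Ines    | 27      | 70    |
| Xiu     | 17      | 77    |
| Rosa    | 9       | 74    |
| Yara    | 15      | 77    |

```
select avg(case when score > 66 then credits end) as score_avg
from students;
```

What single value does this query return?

student=Vik: ✗
student=Tara: ✓ → 31
student=Quinn: ✗
student=Bob: ✗
student=Wes: ✓ → 36
student=Ines: ✓ → 27
student=Xiu: ✓ → 17
student=Rosa: ✓ → 9
student=Yara: ✓ → 15
score_avg = (31 + 36 + 27 + 17 + 9 + 15) / 6 = 22.5

22.5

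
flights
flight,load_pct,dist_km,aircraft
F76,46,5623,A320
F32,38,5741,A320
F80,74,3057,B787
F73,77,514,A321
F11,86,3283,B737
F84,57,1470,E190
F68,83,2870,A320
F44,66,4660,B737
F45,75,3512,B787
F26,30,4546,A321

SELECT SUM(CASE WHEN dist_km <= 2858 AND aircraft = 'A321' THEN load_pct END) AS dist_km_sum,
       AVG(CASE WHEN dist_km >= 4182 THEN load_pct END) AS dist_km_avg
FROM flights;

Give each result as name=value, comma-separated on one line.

[dist_km_sum: dist_km <= 2858 AND aircraft = 'A321']
flight=F76: ✗
flight=F32: ✗
flight=F80: ✗
flight=F73: ✓ → 77
flight=F11: ✗
flight=F84: ✗
flight=F68: ✗
flight=F44: ✗
flight=F45: ✗
flight=F26: ✗
dist_km_sum = 77
—
[dist_km_avg: dist_km >= 4182]
flight=F76: ✓ → 46
flight=F32: ✓ → 38
flight=F80: ✗
flight=F73: ✗
flight=F11: ✗
flight=F84: ✗
flight=F68: ✗
flight=F44: ✓ → 66
flight=F45: ✗
flight=F26: ✓ → 30
dist_km_avg = (46 + 38 + 66 + 30) / 4 = 45

dist_km_sum=77, dist_km_avg=45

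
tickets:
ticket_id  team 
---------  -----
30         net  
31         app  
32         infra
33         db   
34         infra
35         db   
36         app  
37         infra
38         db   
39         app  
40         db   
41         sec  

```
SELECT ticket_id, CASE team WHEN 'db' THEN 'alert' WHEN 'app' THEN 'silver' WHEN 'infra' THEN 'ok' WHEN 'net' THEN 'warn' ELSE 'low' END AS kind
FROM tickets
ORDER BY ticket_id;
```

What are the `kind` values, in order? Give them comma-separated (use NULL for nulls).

warn, silver, ok, alert, ok, alert, silver, ok, alert, silver, alert, low

ticket_id=30: team='net' → warn
ticket_id=31: team='app' → silver
ticket_id=32: team='infra' → ok
ticket_id=33: team='db' → alert
ticket_id=34: team='infra' → ok
ticket_id=35: team='db' → alert
ticket_id=36: team='app' → silver
ticket_id=37: team='infra' → ok
ticket_id=38: team='db' → alert
ticket_id=39: team='app' → silver
ticket_id=40: team='db' → alert
ticket_id=41: ELSE → low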